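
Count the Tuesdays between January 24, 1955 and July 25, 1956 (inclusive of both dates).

79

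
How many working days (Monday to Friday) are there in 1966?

260

January 1, 1966 is a Saturday.
From January 1, 1966 to December 31, 1966 is 365 days inclusive.
365 = 7 × 52 + 1, so there are 52 full weeks plus 1 extra day.
Each full week contributes 5 weekdays (Mon–Fri): 52 × 5 = 260.
The 1 extra day is Saturday — none qualify.
Total: 260 + 0 = 260.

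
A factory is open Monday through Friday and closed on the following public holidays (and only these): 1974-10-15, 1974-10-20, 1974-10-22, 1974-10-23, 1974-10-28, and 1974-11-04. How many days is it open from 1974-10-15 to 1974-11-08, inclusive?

14

1974-10-15 is a Tuesday.
The range spans 25 days (inclusive of both endpoints).
25 = 7 × 3 + 4, so there are 3 full weeks plus 4 extra days.
Each full week contributes 5 weekdays (Mon–Fri): 3 × 5 = 15.
The 4 extra days are Tuesday, Wednesday, Thursday, Friday — 4 of them qualify.
Total: 15 + 4 = 19.
Holidays: 1974-10-15 (Tue); 1974-10-20 (Sun); 1974-10-22 (Tue); 1974-10-23 (Wed); 1974-10-28 (Mon); 1974-11-04 (Mon).
5 of the 6 holidays fall on weekdays; the rest are weekends and were already excluded.
Business days: 19 − 5 = 14.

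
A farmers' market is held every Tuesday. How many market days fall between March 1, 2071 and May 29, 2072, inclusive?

65

March 1, 2071 is a Sunday.
The range spans 456 days (inclusive of both endpoints).
456 = 7 × 65 + 1, so there are 65 full weeks plus 1 extra day.
Each full week contributes one Tuesday: 65 so far.
The 1 extra day is Sun — none qualify.
Total: 65 + 0 = 65.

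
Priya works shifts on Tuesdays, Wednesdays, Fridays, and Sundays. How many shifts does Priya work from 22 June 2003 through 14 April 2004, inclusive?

171

22 June 2003 is a Sunday.
The range spans 298 days (inclusive of both endpoints).
298 = 7 × 42 + 4, so there are 42 full weeks plus 4 extra days.
Each full week contributes 4 days from the set (Tue, Wed, Fri, Sun): 42 × 4 = 168.
The 4 extra days are Sun, Mon, Tue, Wed — 3 of them qualify.
Total: 168 + 3 = 171.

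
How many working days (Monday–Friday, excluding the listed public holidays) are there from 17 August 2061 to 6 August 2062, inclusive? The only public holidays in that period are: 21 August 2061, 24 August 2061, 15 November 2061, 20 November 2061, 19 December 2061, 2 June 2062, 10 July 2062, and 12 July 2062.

247 working days

17 August 2061 is a Wednesday.
From 17 August 2061 to 6 August 2062 is 355 days inclusive.
355 = 7 × 50 + 5, so there are 50 full weeks plus 5 extra days.
Each full week contributes 5 weekdays (Mon–Fri): 50 × 5 = 250.
The 5 extra days are Wednesday, Thursday, Friday, Saturday, Sunday — 3 of them qualify.
Total: 250 + 3 = 253.
Holidays: 21 August 2061 (Sun); 24 August 2061 (Wed); 15 November 2061 (Tue); 20 November 2061 (Sun); 19 December 2061 (Mon); 2 June 2062 (Fri); 10 July 2062 (Mon); 12 July 2062 (Wed).
6 of the 8 holidays fall on weekdays; the rest are weekends and were already excluded.
Business days: 253 − 6 = 247.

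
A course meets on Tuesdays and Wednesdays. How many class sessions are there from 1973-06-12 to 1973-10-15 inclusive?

1973-06-12 is a Tuesday.
From 1973-06-12 to 1973-10-15 is 126 days inclusive.
126 = 7 × 18, so the span is exactly 18 full weeks.
Each full week contributes 2 days from the set (Tue, Wed): 18 × 2 = 36.

36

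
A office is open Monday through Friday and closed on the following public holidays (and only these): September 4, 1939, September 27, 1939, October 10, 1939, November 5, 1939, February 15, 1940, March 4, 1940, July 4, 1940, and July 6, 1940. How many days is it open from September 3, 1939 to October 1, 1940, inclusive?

276

September 3, 1939 is a Sunday.
That's 395 days from start to end, counting both.
395 = 7 × 56 + 3, so there are 56 full weeks plus 3 extra days.
Each full week contributes 5 weekdays (Mon–Fri): 56 × 5 = 280.
The 3 extra days are Sunday, Monday, Tuesday — 2 of them qualify.
Total: 280 + 2 = 282.
Holidays: September 4, 1939 (Mon); September 27, 1939 (Wed); October 10, 1939 (Tue); November 5, 1939 (Sun); February 15, 1940 (Thu); March 4, 1940 (Mon); July 4, 1940 (Thu); July 6, 1940 (Sat).
6 of the 8 holidays fall on weekdays; the rest are weekends and were already excluded.
Business days: 282 − 6 = 276.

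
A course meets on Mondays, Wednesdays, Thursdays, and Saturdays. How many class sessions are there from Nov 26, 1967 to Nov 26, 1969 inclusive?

Nov 26, 1967 is a Sunday.
The range spans 732 days (inclusive of both endpoints).
732 = 7 × 104 + 4, so there are 104 full weeks plus 4 extra days.
Each full week contributes 4 days from the set (Mon, Wed, Thu, Sat): 104 × 4 = 416.
The 4 extra days are Sunday, Monday, Tuesday, Wednesday — 2 of them qualify.
Total: 416 + 2 = 418.

418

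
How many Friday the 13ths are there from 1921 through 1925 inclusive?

9

Friday-the-13ths by year:
1921: May
1922: Jan, Oct
1923: Apr, Jul
1924: Jun
1925: Feb, Mar, Nov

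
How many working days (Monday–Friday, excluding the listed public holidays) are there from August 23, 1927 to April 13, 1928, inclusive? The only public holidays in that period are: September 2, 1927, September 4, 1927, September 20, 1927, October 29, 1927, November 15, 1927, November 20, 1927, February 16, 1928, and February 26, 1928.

August 23, 1927 is a Tuesday.
That's 235 days from start to end, counting both.
235 = 7 × 33 + 4, so there are 33 full weeks plus 4 extra days.
Each full week contributes 5 weekdays (Mon–Fri): 33 × 5 = 165.
The 4 extra days are Tuesday, Wednesday, Thursday, Friday — 4 of them qualify.
Total: 165 + 4 = 169.
Holidays: September 2, 1927 (Fri); September 4, 1927 (Sun); September 20, 1927 (Tue); October 29, 1927 (Sat); November 15, 1927 (Tue); November 20, 1927 (Sun); February 16, 1928 (Thu); February 26, 1928 (Sun).
4 of the 8 holidays fall on weekdays; the rest are weekends and were already excluded.
Business days: 169 − 4 = 165.

165 working days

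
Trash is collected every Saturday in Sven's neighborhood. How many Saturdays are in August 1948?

Aug 1, 1948 is a Sunday.
The range spans 31 days (inclusive of both endpoints).
31 = 7 × 4 + 3, so there are 4 full weeks plus 3 extra days.
Each full week contributes one Saturday: 4 so far.
The 3 extra days are Sunday, Monday, Tuesday — none qualify.
Total: 4 + 0 = 4.

4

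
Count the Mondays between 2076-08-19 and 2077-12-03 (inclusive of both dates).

2076-08-19 is a Wednesday.
From 2076-08-19 to 2077-12-03 is 472 days inclusive.
472 = 7 × 67 + 3, so there are 67 full weeks plus 3 extra days.
Each full week contributes one Monday: 67 so far.
The 3 extra days are Wed, Thu, Fri — none qualify.
Total: 67 + 0 = 67.

67 Mondays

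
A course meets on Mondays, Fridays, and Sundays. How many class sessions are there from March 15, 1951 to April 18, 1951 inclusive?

March 15, 1951 is a Thursday.
The range spans 35 days (inclusive of both endpoints).
35 = 7 × 5, so the span is exactly 5 full weeks.
Each full week contributes 3 days from the set (Mon, Fri, Sun): 5 × 3 = 15.
Total: 15.

15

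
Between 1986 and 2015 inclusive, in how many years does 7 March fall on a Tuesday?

Day of week of March 7 in each year:
1986: Fri, 1987: Sat, 1988: Mon, 1989: Tue ✓, 1990: Wed, 1991: Thu, 1992: Sat, 1993: Sun, 1994: Mon, 1995: Tue ✓, 1996: Thu, 1997: Fri, 1998: Sat, 1999: Sun, 2000: Tue ✓, 2001: Wed, 2002: Thu, 2003: Fri, 2004: Sun, 2005: Mon, 2006: Tue ✓, 2007: Wed, 2008: Fri, 2009: Sat, 2010: Sun, 2011: Mon, 2012: Wed, 2013: Thu, 2014: Fri, 2015: Sat
Tuesdays: 1989, 1995, 2000, 2006.

4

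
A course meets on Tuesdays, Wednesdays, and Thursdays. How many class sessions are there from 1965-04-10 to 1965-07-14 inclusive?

41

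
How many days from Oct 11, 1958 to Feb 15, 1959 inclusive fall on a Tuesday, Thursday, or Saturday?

55

Oct 11, 1958 is a Saturday.
That's 128 days from start to end, counting both.
128 = 7 × 18 + 2, so there are 18 full weeks plus 2 extra days.
Each full week contributes 3 days from the set (Tue, Thu, Sat): 18 × 3 = 54.
The 2 extra days are Saturday, Sunday — 1 of them qualifies.
Total: 54 + 1 = 55.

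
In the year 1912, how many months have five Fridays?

4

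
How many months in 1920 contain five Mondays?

A month has five Mondays exactly when Monday falls within its first (length − 28) days.
Jan: 31 days, starts Thu → 5 of Thu, Fri, Sat
Feb: 29 days, starts Sun → 5 of Sun
Mar: 31 days, starts Mon → 5 of Mon, Tue, Wed ✓
Apr: 30 days, starts Thu → 5 of Thu, Fri
May: 31 days, starts Sat → 5 of Sat, Sun, Mon ✓
Jun: 30 days, starts Tue → 5 of Tue, Wed
Jul: 31 days, starts Thu → 5 of Thu, Fri, Sat
Aug: 31 days, starts Sun → 5 of Sun, Mon, Tue ✓
Sep: 30 days, starts Wed → 5 of Wed, Thu
Oct: 31 days, starts Fri → 5 of Fri, Sat, Sun
Nov: 30 days, starts Mon → 5 of Mon, Tue ✓
Dec: 31 days, starts Wed → 5 of Wed, Thu, Fri
Months with five Mondays: Mar, May, Aug, Nov.

4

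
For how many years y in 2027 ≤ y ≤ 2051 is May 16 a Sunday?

4

Day of week of May 16 in each year:
2027: Sun ✓, 2028: Tue, 2029: Wed, 2030: Thu, 2031: Fri, 2032: Sun ✓, 2033: Mon, 2034: Tue, 2035: Wed, 2036: Fri, 2037: Sat, 2038: Sun ✓, 2039: Mon, 2040: Wed, 2041: Thu, 2042: Fri, 2043: Sat, 2044: Mon, 2045: Tue, 2046: Wed, 2047: Thu, 2048: Sat, 2049: Sun ✓, 2050: Mon, 2051: Tue
Sundays: 2027, 2032, 2038, 2049.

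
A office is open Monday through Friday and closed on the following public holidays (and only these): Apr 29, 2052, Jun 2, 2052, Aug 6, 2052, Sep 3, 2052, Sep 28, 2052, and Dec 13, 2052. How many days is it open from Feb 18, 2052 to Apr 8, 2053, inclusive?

Feb 18, 2052 is a Sunday.
From Feb 18, 2052 to Apr 8, 2053 is 416 days inclusive.
416 = 7 × 59 + 3, so there are 59 full weeks plus 3 extra days.
Each full week contributes 5 weekdays (Mon–Fri): 59 × 5 = 295.
The 3 extra days are Sun, Mon, Tue — 2 of them qualify.
Total: 295 + 2 = 297.
Holidays: Apr 29, 2052 (Mon); Jun 2, 2052 (Sun); Aug 6, 2052 (Tue); Sep 3, 2052 (Tue); Sep 28, 2052 (Sat); Dec 13, 2052 (Fri).
4 of the 6 holidays fall on weekdays; the rest are weekends and were already excluded.
Business days: 297 − 4 = 293.

293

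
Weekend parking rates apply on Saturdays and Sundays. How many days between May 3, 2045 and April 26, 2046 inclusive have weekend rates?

102

May 3, 2045 is a Wednesday.
The range spans 359 days (inclusive of both endpoints).
359 = 7 × 51 + 2, so there are 51 full weeks plus 2 extra days.
Each full week contributes 2 weekend days (Sat, Sun): 51 × 2 = 102.
The 2 extra days are Wednesday, Thursday — none qualify.
Total: 102 + 0 = 102.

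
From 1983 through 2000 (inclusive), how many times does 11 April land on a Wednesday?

2

Day of week of April 11 in each year:
1983: Mon, 1984: Wed ✓, 1985: Thu, 1986: Fri, 1987: Sat, 1988: Mon, 1989: Tue, 1990: Wed ✓, 1991: Thu, 1992: Sat, 1993: Sun, 1994: Mon, 1995: Tue, 1996: Thu, 1997: Fri, 1998: Sat, 1999: Sun, 2000: Tue
Wednesdays: 1984, 1990.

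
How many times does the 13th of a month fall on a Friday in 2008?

1

The 13th falls on a Friday when the month's 13th has weekday Fri.
Jan 13 is Sun; Feb 13 is Wed; Mar 13 is Thu; Apr 13 is Sun; May 13 is Tue; Jun 13 is Fri ✓; Jul 13 is Sun; Aug 13 is Wed; Sep 13 is Sat; Oct 13 is Mon; Nov 13 is Thu; Dec 13 is Sat.
Friday the 13ths: Jun.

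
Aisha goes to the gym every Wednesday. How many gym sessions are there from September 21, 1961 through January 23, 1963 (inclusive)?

September 21, 1961 is a Thursday.
That's 490 days from start to end, counting both.
490 = 7 × 70, so the span is exactly 70 full weeks.
Each full week contributes one Wednesday: 70 so far.

70 Wednesdays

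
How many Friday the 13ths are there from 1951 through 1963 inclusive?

Friday-the-13ths by year:
1951: Apr, Jul
1952: Jun
1953: Feb, Mar, Nov
1954: Aug
1955: May
1956: Jan, Apr, Jul
1957: Sep, Dec
1958: Jun
1959: Feb, Mar, Nov
1960: May
1961: Jan, Oct
1962: Apr, Jul
1963: Sep, Dec

24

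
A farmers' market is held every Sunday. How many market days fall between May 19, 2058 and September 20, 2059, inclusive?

70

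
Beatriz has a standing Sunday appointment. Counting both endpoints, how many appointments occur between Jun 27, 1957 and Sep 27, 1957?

Jun 27, 1957 is a Thursday.
From Jun 27, 1957 to Sep 27, 1957 is 93 days inclusive.
93 = 7 × 13 + 2, so there are 13 full weeks plus 2 extra days.
Each full week contributes one Sunday: 13 so far.
The 2 extra days are Thursday, Friday — none qualify.
Total: 13 + 0 = 13.

13 Sundays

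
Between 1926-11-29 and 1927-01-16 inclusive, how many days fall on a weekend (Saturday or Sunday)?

1926-11-29 is a Monday.
From 1926-11-29 to 1927-01-16 is 49 days inclusive.
49 = 7 × 7, so the span is exactly 7 full weeks.
Each full week contributes 2 weekend days (Sat, Sun): 7 × 2 = 14.
Total: 14.

14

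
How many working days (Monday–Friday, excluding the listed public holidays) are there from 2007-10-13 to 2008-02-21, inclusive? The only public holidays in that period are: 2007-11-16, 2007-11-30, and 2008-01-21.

91 working days

2007-10-13 is a Saturday.
The range spans 132 days (inclusive of both endpoints).
132 = 7 × 18 + 6, so there are 18 full weeks plus 6 extra days.
Each full week contributes 5 weekdays (Mon–Fri): 18 × 5 = 90.
The 6 extra days are Saturday, Sunday, Monday, Tuesday, Wednesday, Thursday — 4 of them qualify.
Total: 90 + 4 = 94.
Holidays: 2007-11-16 (Fri); 2007-11-30 (Fri); 2008-01-21 (Mon).
All 3 holidays fall on weekdays, so subtract 3.
Business days: 94 − 3 = 91.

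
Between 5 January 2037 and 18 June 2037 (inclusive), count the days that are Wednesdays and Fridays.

47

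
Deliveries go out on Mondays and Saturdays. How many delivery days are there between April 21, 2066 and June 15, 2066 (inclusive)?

16

April 21, 2066 is a Wednesday.
The range spans 56 days (inclusive of both endpoints).
56 = 7 × 8, so the span is exactly 8 full weeks.
Each full week contributes 2 days from the set (Mon, Sat): 8 × 2 = 16.
Total: 16.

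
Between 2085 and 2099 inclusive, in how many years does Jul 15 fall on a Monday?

Day of week of July 15 in each year:
2085: Sun, 2086: Mon ✓, 2087: Tue, 2088: Thu, 2089: Fri, 2090: Sat, 2091: Sun, 2092: Tue, 2093: Wed, 2094: Thu, 2095: Fri, 2096: Sun, 2097: Mon ✓, 2098: Tue, 2099: Wed
Mondays: 2086, 2097.

2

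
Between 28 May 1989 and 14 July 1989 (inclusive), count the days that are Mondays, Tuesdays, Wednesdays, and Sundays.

28

28 May 1989 is a Sunday.
The range spans 48 days (inclusive of both endpoints).
48 = 7 × 6 + 6, so there are 6 full weeks plus 6 extra days.
Each full week contributes 4 days from the set (Mon, Tue, Wed, Sun): 6 × 4 = 24.
The 6 extra days are Sun, Mon, Tue, Wed, Thu, Fri — 4 of them qualify.
Total: 24 + 4 = 28.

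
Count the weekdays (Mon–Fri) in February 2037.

February 1, 2037 is a Sunday.
That's 28 days from start to end, counting both.
28 = 7 × 4, so the span is exactly 4 full weeks.
Each full week contributes 5 weekdays (Mon–Fri): 4 × 5 = 20.

20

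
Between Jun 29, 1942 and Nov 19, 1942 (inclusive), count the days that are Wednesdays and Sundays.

41

Jun 29, 1942 is a Monday.
From Jun 29, 1942 to Nov 19, 1942 is 144 days inclusive.
144 = 7 × 20 + 4, so there are 20 full weeks plus 4 extra days.
Each full week contributes 2 days from the set (Wed, Sun): 20 × 2 = 40.
The 4 extra days are Monday, Tuesday, Wednesday, Thursday — 1 of them qualifies.
Total: 40 + 1 = 41.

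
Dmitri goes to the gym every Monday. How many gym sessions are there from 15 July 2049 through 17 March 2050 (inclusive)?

35 Mondays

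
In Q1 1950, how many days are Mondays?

1950-01-01 is a Sunday.
That's 90 days from start to end, counting both.
90 = 7 × 12 + 6, so there are 12 full weeks plus 6 extra days.
Each full week contributes one Monday: 12 so far.
The 6 extra days are Sunday, Monday, Tuesday, Wednesday, Thursday, Friday — 1 of them qualifies.
Total: 12 + 1 = 13.

13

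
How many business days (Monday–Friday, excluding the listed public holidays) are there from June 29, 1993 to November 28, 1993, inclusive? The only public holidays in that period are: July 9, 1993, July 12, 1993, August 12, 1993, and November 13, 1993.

106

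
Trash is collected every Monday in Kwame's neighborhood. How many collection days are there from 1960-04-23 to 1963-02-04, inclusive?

1960-04-23 is a Saturday.
From 1960-04-23 to 1963-02-04 is 1018 days inclusive.
1018 = 7 × 145 + 3, so there are 145 full weeks plus 3 extra days.
Each full week contributes one Monday: 145 so far.
The 3 extra days are Sat, Sun, Mon — 1 of them qualifies.
Total: 145 + 1 = 146.

146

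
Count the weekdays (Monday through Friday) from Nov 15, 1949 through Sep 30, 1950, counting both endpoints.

229

Nov 15, 1949 is a Tuesday.
That's 320 days from start to end, counting both.
320 = 7 × 45 + 5, so there are 45 full weeks plus 5 extra days.
Each full week contributes 5 weekdays (Mon–Fri): 45 × 5 = 225.
The 5 extra days are Tue, Wed, Thu, Fri, Sat — 4 of them qualify.
Total: 225 + 4 = 229.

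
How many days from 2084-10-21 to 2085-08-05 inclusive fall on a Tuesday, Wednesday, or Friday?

2084-10-21 is a Saturday.
That's 289 days from start to end, counting both.
289 = 7 × 41 + 2, so there are 41 full weeks plus 2 extra days.
Each full week contributes 3 days from the set (Tue, Wed, Fri): 41 × 3 = 123.
The 2 extra days are Saturday, Sunday — none qualify.
Total: 123 + 0 = 123.

123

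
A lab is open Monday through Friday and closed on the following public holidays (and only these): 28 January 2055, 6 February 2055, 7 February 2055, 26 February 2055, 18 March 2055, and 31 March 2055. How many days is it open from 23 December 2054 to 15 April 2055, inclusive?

78 working days

23 December 2054 is a Wednesday.
From 23 December 2054 to 15 April 2055 is 114 days inclusive.
114 = 7 × 16 + 2, so there are 16 full weeks plus 2 extra days.
Each full week contributes 5 weekdays (Mon–Fri): 16 × 5 = 80.
The 2 extra days are Wednesday, Thursday — 2 of them qualify.
Total: 80 + 2 = 82.
Holidays: 28 January 2055 (Thu); 6 February 2055 (Sat); 7 February 2055 (Sun); 26 February 2055 (Fri); 18 March 2055 (Thu); 31 March 2055 (Wed).
4 of the 6 holidays fall on weekdays; the rest are weekends and were already excluded.
Business days: 82 − 4 = 78.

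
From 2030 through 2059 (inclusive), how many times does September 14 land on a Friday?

Day of week of September 14 in each year:
2030: Sat, 2031: Sun, 2032: Tue, 2033: Wed, 2034: Thu, 2035: Fri ✓, 2036: Sun, 2037: Mon, 2038: Tue, 2039: Wed, 2040: Fri ✓, 2041: Sat, 2042: Sun, 2043: Mon, 2044: Wed, 2045: Thu, 2046: Fri ✓, 2047: Sat, 2048: Mon, 2049: Tue, 2050: Wed, 2051: Thu, 2052: Sat, 2053: Sun, 2054: Mon, 2055: Tue, 2056: Thu, 2057: Fri ✓, 2058: Sat, 2059: Sun
Fridays: 2035, 2040, 2046, 2057.

4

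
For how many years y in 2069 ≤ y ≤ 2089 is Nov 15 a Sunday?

3

Day of week of November 15 in each year:
2069: Fri, 2070: Sat, 2071: Sun ✓, 2072: Tue, 2073: Wed, 2074: Thu, 2075: Fri, 2076: Sun ✓, 2077: Mon, 2078: Tue, 2079: Wed, 2080: Fri, 2081: Sat, 2082: Sun ✓, 2083: Mon, 2084: Wed, 2085: Thu, 2086: Fri, 2087: Sat, 2088: Mon, 2089: Tue
Sundays: 2071, 2076, 2082.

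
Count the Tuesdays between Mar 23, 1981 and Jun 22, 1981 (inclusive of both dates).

Mar 23, 1981 is a Monday.
From Mar 23, 1981 to Jun 22, 1981 is 92 days inclusive.
92 = 7 × 13 + 1, so there are 13 full weeks plus 1 extra day.
Each full week contributes one Tuesday: 13 so far.
The 1 extra day is Monday — none qualify.
Total: 13 + 0 = 13.

13 Tuesdays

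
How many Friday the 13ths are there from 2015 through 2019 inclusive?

10

Friday-the-13ths by year:
2015: Feb, Mar, Nov
2016: May
2017: Jan, Oct
2018: Apr, Jul
2019: Sep, Dec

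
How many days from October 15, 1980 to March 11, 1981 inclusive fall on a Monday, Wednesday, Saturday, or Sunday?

85

October 15, 1980 is a Wednesday.
The range spans 148 days (inclusive of both endpoints).
148 = 7 × 21 + 1, so there are 21 full weeks plus 1 extra day.
Each full week contributes 4 days from the set (Mon, Wed, Sat, Sun): 21 × 4 = 84.
The 1 extra day is Wednesday — 1 of them qualifies.
Total: 84 + 1 = 85.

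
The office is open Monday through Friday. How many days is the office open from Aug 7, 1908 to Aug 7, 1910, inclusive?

521

Aug 7, 1908 is a Friday.
From Aug 7, 1908 to Aug 7, 1910 is 731 days inclusive.
731 = 7 × 104 + 3, so there are 104 full weeks plus 3 extra days.
Each full week contributes 5 weekdays (Mon–Fri): 104 × 5 = 520.
The 3 extra days are Friday, Saturday, Sunday — 1 of them qualifies.
Total: 520 + 1 = 521.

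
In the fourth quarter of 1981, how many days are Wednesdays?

13

1 October 1981 is a Thursday.
That's 92 days from start to end, counting both.
92 = 7 × 13 + 1, so there are 13 full weeks plus 1 extra day.
Each full week contributes one Wednesday: 13 so far.
The 1 extra day is Thu — none qualify.
Total: 13 + 0 = 13.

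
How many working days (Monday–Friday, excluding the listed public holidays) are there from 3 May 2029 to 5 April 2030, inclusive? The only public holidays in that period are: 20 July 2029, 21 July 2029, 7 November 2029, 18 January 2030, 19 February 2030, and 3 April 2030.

3 May 2029 is a Thursday.
From 3 May 2029 to 5 April 2030 is 338 days inclusive.
338 = 7 × 48 + 2, so there are 48 full weeks plus 2 extra days.
Each full week contributes 5 weekdays (Mon–Fri): 48 × 5 = 240.
The 2 extra days are Thu, Fri — 2 of them qualify.
Total: 240 + 2 = 242.
Holidays: 20 July 2029 (Fri); 21 July 2029 (Sat); 7 November 2029 (Wed); 18 January 2030 (Fri); 19 February 2030 (Tue); 3 April 2030 (Wed).
5 of the 6 holidays fall on weekdays; the rest are weekends and were already excluded.
Business days: 242 − 5 = 237.

237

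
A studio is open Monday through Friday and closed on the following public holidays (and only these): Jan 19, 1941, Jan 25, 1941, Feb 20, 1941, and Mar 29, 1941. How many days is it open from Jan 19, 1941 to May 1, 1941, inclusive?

73 working days

Jan 19, 1941 is a Sunday.
That's 103 days from start to end, counting both.
103 = 7 × 14 + 5, so there are 14 full weeks plus 5 extra days.
Each full week contributes 5 weekdays (Mon–Fri): 14 × 5 = 70.
The 5 extra days are Sunday, Monday, Tuesday, Wednesday, Thursday — 4 of them qualify.
Total: 70 + 4 = 74.
Holidays: Jan 19, 1941 (Sun); Jan 25, 1941 (Sat); Feb 20, 1941 (Thu); Mar 29, 1941 (Sat).
1 of the 4 holidays fall on weekdays; the rest are weekends and were already excluded.
Business days: 74 − 1 = 73.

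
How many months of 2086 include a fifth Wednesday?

A month has five Wednesdays exactly when Wednesday falls within its first (length − 28) days.
Jan: 31 days, starts Tue → 5 of Tue, Wed, Thu ✓
Feb: 28 days, starts Fri → 5 of (none)
Mar: 31 days, starts Fri → 5 of Fri, Sat, Sun
Apr: 30 days, starts Mon → 5 of Mon, Tue
May: 31 days, starts Wed → 5 of Wed, Thu, Fri ✓
Jun: 30 days, starts Sat → 5 of Sat, Sun
Jul: 31 days, starts Mon → 5 of Mon, Tue, Wed ✓
Aug: 31 days, starts Thu → 5 of Thu, Fri, Sat
Sep: 30 days, starts Sun → 5 of Sun, Mon
Oct: 31 days, starts Tue → 5 of Tue, Wed, Thu ✓
Nov: 30 days, starts Fri → 5 of Fri, Sat
Dec: 31 days, starts Sun → 5 of Sun, Mon, Tue
Months with five Wednesdays: Jan, May, Jul, Oct.

4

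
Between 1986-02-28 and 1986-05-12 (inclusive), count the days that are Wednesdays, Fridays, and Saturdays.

32

1986-02-28 is a Friday.
From 1986-02-28 to 1986-05-12 is 74 days inclusive.
74 = 7 × 10 + 4, so there are 10 full weeks plus 4 extra days.
Each full week contributes 3 days from the set (Wed, Fri, Sat): 10 × 3 = 30.
The 4 extra days are Friday, Saturday, Sunday, Monday — 2 of them qualify.
Total: 30 + 2 = 32.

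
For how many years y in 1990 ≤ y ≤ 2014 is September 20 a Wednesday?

Day of week of September 20 in each year:
1990: Thu, 1991: Fri, 1992: Sun, 1993: Mon, 1994: Tue, 1995: Wed ✓, 1996: Fri, 1997: Sat, 1998: Sun, 1999: Mon, 2000: Wed ✓, 2001: Thu, 2002: Fri, 2003: Sat, 2004: Mon, 2005: Tue, 2006: Wed ✓, 2007: Thu, 2008: Sat, 2009: Sun, 2010: Mon, 2011: Tue, 2012: Thu, 2013: Fri, 2014: Sat
Wednesdays: 1995, 2000, 2006.

3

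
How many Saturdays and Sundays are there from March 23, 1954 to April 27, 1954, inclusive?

10

March 23, 1954 is a Tuesday.
From March 23, 1954 to April 27, 1954 is 36 days inclusive.
36 = 7 × 5 + 1, so there are 5 full weeks plus 1 extra day.
Each full week contributes 2 weekend days (Sat, Sun): 5 × 2 = 10.
The 1 extra day is Tue — none qualify.
Total: 10 + 0 = 10.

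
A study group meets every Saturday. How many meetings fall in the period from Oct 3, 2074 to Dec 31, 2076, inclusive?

Oct 3, 2074 is a Wednesday.
The range spans 821 days (inclusive of both endpoints).
821 = 7 × 117 + 2, so there are 117 full weeks plus 2 extra days.
Each full week contributes one Saturday: 117 so far.
The 2 extra days are Wednesday, Thursday — none qualify.
Total: 117 + 0 = 117.

117 Saturdays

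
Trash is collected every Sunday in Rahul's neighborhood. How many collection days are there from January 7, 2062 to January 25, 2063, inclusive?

55 Sundays

January 7, 2062 is a Saturday.
From January 7, 2062 to January 25, 2063 is 384 days inclusive.
384 = 7 × 54 + 6, so there are 54 full weeks plus 6 extra days.
Each full week contributes one Sunday: 54 so far.
The 6 extra days are Saturday, Sunday, Monday, Tuesday, Wednesday, Thursday — 1 of them qualifies.
Total: 54 + 1 = 55.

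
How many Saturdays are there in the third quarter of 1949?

1 July 1949 is a Friday.
The range spans 92 days (inclusive of both endpoints).
92 = 7 × 13 + 1, so there are 13 full weeks plus 1 extra day.
Each full week contributes one Saturday: 13 so far.
The 1 extra day is Friday — none qualify.
Total: 13 + 0 = 13.

13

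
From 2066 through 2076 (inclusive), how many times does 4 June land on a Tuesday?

Day of week of June 4 in each year:
2066: Fri, 2067: Sat, 2068: Mon, 2069: Tue ✓, 2070: Wed, 2071: Thu, 2072: Sat, 2073: Sun, 2074: Mon, 2075: Tue ✓, 2076: Thu
Tuesdays: 2069, 2075.

2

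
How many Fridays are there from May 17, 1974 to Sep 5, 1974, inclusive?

May 17, 1974 is a Friday.
That's 112 days from start to end, counting both.
112 = 7 × 16, so the span is exactly 16 full weeks.
Each full week contributes one Friday: 16 so far.
Total: 16.

16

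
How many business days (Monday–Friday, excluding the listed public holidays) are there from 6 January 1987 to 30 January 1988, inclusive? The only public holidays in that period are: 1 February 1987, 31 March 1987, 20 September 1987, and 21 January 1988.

6 January 1987 is a Tuesday.
From 6 January 1987 to 30 January 1988 is 390 days inclusive.
390 = 7 × 55 + 5, so there are 55 full weeks plus 5 extra days.
Each full week contributes 5 weekdays (Mon–Fri): 55 × 5 = 275.
The 5 extra days are Tue, Wed, Thu, Fri, Sat — 4 of them qualify.
Total: 275 + 4 = 279.
Holidays: 1 February 1987 (Sun); 31 March 1987 (Tue); 20 September 1987 (Sun); 21 January 1988 (Thu).
2 of the 4 holidays fall on weekdays; the rest are weekends and were already excluded.
Business days: 279 − 2 = 277.

277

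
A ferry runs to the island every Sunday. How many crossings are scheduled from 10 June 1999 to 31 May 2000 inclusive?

51

10 June 1999 is a Thursday.
That's 357 days from start to end, counting both.
357 = 7 × 51, so the span is exactly 51 full weeks.
Each full week contributes one Sunday: 51 so far.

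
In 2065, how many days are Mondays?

January 1, 2065 is a Thursday.
The range spans 365 days (inclusive of both endpoints).
365 = 7 × 52 + 1, so there are 52 full weeks plus 1 extra day.
Each full week contributes one Monday: 52 so far.
The 1 extra day is Thursday — none qualify.
Total: 52 + 0 = 52.

52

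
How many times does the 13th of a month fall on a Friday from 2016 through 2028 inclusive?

Friday-the-13ths by year:
2016: May
2017: Jan, Oct
2018: Apr, Jul
2019: Sep, Dec
2020: Mar, Nov
2021: Aug
2022: May
2023: Jan, Oct
2024: Sep, Dec
2025: Jun
2026: Feb, Mar, Nov
2027: Aug
2028: Oct

21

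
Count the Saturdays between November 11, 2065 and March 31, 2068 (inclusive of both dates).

November 11, 2065 is a Wednesday.
The range spans 872 days (inclusive of both endpoints).
872 = 7 × 124 + 4, so there are 124 full weeks plus 4 extra days.
Each full week contributes one Saturday: 124 so far.
The 4 extra days are Wed, Thu, Fri, Sat — 1 of them qualifies.
Total: 124 + 1 = 125.

125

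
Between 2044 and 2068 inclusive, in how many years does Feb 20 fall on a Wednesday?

Day of week of February 20 in each year:
2044: Sat, 2045: Mon, 2046: Tue, 2047: Wed ✓, 2048: Thu, 2049: Sat, 2050: Sun, 2051: Mon, 2052: Tue, 2053: Thu, 2054: Fri, 2055: Sat, 2056: Sun, 2057: Tue, 2058: Wed ✓, 2059: Thu, 2060: Fri, 2061: Sun, 2062: Mon, 2063: Tue, 2064: Wed ✓, 2065: Fri, 2066: Sat, 2067: Sun, 2068: Mon
Wednesdays: 2047, 2058, 2064.

3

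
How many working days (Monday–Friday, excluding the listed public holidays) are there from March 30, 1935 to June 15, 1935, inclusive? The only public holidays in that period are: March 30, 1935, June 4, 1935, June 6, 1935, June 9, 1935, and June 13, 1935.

March 30, 1935 is a Saturday.
That's 78 days from start to end, counting both.
78 = 7 × 11 + 1, so there are 11 full weeks plus 1 extra day.
Each full week contributes 5 weekdays (Mon–Fri): 11 × 5 = 55.
The 1 extra day is Sat — none qualify.
Total: 55 + 0 = 55.
Holidays: March 30, 1935 (Sat); June 4, 1935 (Tue); June 6, 1935 (Thu); June 9, 1935 (Sun); June 13, 1935 (Thu).
3 of the 5 holidays fall on weekdays; the rest are weekends and were already excluded.
Business days: 55 − 3 = 52.

52 working days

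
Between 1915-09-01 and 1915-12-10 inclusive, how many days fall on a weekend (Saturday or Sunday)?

1915-09-01 is a Wednesday.
From 1915-09-01 to 1915-12-10 is 101 days inclusive.
101 = 7 × 14 + 3, so there are 14 full weeks plus 3 extra days.
Each full week contributes 2 weekend days (Sat, Sun): 14 × 2 = 28.
The 3 extra days are Wednesday, Thursday, Friday — none qualify.
Total: 28 + 0 = 28.

28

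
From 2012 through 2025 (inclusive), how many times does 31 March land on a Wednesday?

Day of week of March 31 in each year:
2012: Sat, 2013: Sun, 2014: Mon, 2015: Tue, 2016: Thu, 2017: Fri, 2018: Sat, 2019: Sun, 2020: Tue, 2021: Wed ✓, 2022: Thu, 2023: Fri, 2024: Sun, 2025: Mon
Wednesdays: 2021.

1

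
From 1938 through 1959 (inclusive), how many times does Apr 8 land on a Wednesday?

3

Day of week of April 8 in each year:
1938: Fri, 1939: Sat, 1940: Mon, 1941: Tue, 1942: Wed ✓, 1943: Thu, 1944: Sat, 1945: Sun, 1946: Mon, 1947: Tue, 1948: Thu, 1949: Fri, 1950: Sat, 1951: Sun, 1952: Tue, 1953: Wed ✓, 1954: Thu, 1955: Fri, 1956: Sun, 1957: Mon, 1958: Tue, 1959: Wed ✓
Wednesdays: 1942, 1953, 1959.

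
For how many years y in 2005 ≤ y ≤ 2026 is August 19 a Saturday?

3

Day of week of August 19 in each year:
2005: Fri, 2006: Sat ✓, 2007: Sun, 2008: Tue, 2009: Wed, 2010: Thu, 2011: Fri, 2012: Sun, 2013: Mon, 2014: Tue, 2015: Wed, 2016: Fri, 2017: Sat ✓, 2018: Sun, 2019: Mon, 2020: Wed, 2021: Thu, 2022: Fri, 2023: Sat ✓, 2024: Mon, 2025: Tue, 2026: Wed
Saturdays: 2006, 2017, 2023.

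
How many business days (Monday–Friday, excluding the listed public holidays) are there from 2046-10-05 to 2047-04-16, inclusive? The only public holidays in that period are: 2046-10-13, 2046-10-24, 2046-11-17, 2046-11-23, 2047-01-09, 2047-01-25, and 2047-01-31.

2046-10-05 is a Friday.
The range spans 194 days (inclusive of both endpoints).
194 = 7 × 27 + 5, so there are 27 full weeks plus 5 extra days.
Each full week contributes 5 weekdays (Mon–Fri): 27 × 5 = 135.
The 5 extra days are Friday, Saturday, Sunday, Monday, Tuesday — 3 of them qualify.
Total: 135 + 3 = 138.
Holidays: 2046-10-13 (Sat); 2046-10-24 (Wed); 2046-11-17 (Sat); 2046-11-23 (Fri); 2047-01-09 (Wed); 2047-01-25 (Fri); 2047-01-31 (Thu).
5 of the 7 holidays fall on weekdays; the rest are weekends and were already excluded.
Business days: 138 − 5 = 133.

133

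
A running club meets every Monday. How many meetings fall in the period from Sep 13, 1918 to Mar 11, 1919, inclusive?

Sep 13, 1918 is a Friday.
From Sep 13, 1918 to Mar 11, 1919 is 180 days inclusive.
180 = 7 × 25 + 5, so there are 25 full weeks plus 5 extra days.
Each full week contributes one Monday: 25 so far.
The 5 extra days are Fri, Sat, Sun, Mon, Tue — 1 of them qualifies.
Total: 25 + 1 = 26.

26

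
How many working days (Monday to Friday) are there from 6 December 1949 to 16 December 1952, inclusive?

791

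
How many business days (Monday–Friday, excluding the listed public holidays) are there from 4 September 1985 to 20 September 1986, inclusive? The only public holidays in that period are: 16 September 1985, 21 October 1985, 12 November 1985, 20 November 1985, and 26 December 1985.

4 September 1985 is a Wednesday.
From 4 September 1985 to 20 September 1986 is 382 days inclusive.
382 = 7 × 54 + 4, so there are 54 full weeks plus 4 extra days.
Each full week contributes 5 weekdays (Mon–Fri): 54 × 5 = 270.
The 4 extra days are Wednesday, Thursday, Friday, Saturday — 3 of them qualify.
Total: 270 + 3 = 273.
Holidays: 16 September 1985 (Mon); 21 October 1985 (Mon); 12 November 1985 (Tue); 20 November 1985 (Wed); 26 December 1985 (Thu).
All 5 holidays fall on weekdays, so subtract 5.
Business days: 273 − 5 = 268.

268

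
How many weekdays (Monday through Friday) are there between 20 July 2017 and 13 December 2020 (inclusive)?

20 July 2017 is a Thursday.
That's 1243 days from start to end, counting both.
1243 = 7 × 177 + 4, so there are 177 full weeks plus 4 extra days.
Each full week contributes 5 weekdays (Mon–Fri): 177 × 5 = 885.
The 4 extra days are Thursday, Friday, Saturday, Sunday — 2 of them qualify.
Total: 885 + 2 = 887.

887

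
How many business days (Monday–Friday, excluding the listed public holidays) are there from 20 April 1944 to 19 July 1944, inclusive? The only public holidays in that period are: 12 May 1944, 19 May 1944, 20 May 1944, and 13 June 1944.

20 April 1944 is a Thursday.
The range spans 91 days (inclusive of both endpoints).
91 = 7 × 13, so the span is exactly 13 full weeks.
Each full week contributes 5 weekdays (Mon–Fri): 13 × 5 = 65.
Holidays: 12 May 1944 (Fri); 19 May 1944 (Fri); 20 May 1944 (Sat); 13 June 1944 (Tue).
3 of the 4 holidays fall on weekdays; the rest are weekends and were already excluded.
Business days: 65 − 3 = 62.

62 business days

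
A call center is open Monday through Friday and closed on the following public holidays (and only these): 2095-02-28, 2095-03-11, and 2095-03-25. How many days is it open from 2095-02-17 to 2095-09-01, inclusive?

138

2095-02-17 is a Thursday.
That's 197 days from start to end, counting both.
197 = 7 × 28 + 1, so there are 28 full weeks plus 1 extra day.
Each full week contributes 5 weekdays (Mon–Fri): 28 × 5 = 140.
The 1 extra day is Thu — 1 of them qualifies.
Total: 140 + 1 = 141.
Holidays: 2095-02-28 (Mon); 2095-03-11 (Fri); 2095-03-25 (Fri).
All 3 holidays fall on weekdays, so subtract 3.
Business days: 141 − 3 = 138.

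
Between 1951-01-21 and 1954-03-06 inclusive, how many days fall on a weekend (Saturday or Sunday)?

326

1951-01-21 is a Sunday.
From 1951-01-21 to 1954-03-06 is 1141 days inclusive.
1141 = 7 × 163, so the span is exactly 163 full weeks.
Each full week contributes 2 weekend days (Sat, Sun): 163 × 2 = 326.
Total: 326.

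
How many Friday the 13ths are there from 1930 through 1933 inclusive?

Friday-the-13ths by year:
1930: Jun
1931: Feb, Mar, Nov
1932: May
1933: Jan, Oct

7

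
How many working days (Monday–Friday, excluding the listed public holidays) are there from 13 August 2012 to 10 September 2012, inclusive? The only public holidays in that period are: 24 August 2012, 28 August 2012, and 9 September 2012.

19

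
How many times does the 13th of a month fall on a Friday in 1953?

The 13th falls on a Friday when the month's 13th has weekday Fri.
Jan 13 is Tue; Feb 13 is Fri ✓; Mar 13 is Fri ✓; Apr 13 is Mon; May 13 is Wed; Jun 13 is Sat; Jul 13 is Mon; Aug 13 is Thu; Sep 13 is Sun; Oct 13 is Tue; Nov 13 is Fri ✓; Dec 13 is Sun.
Friday the 13ths: Feb, Mar, Nov.

3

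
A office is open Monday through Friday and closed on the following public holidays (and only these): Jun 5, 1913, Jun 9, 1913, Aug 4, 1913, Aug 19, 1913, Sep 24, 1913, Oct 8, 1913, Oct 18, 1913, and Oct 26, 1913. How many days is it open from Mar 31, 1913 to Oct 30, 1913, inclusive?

148

Mar 31, 1913 is a Monday.
The range spans 214 days (inclusive of both endpoints).
214 = 7 × 30 + 4, so there are 30 full weeks plus 4 extra days.
Each full week contributes 5 weekdays (Mon–Fri): 30 × 5 = 150.
The 4 extra days are Monday, Tuesday, Wednesday, Thursday — 4 of them qualify.
Total: 150 + 4 = 154.
Holidays: Jun 5, 1913 (Thu); Jun 9, 1913 (Mon); Aug 4, 1913 (Mon); Aug 19, 1913 (Tue); Sep 24, 1913 (Wed); Oct 8, 1913 (Wed); Oct 18, 1913 (Sat); Oct 26, 1913 (Sun).
6 of the 8 holidays fall on weekdays; the rest are weekends and were already excluded.
Business days: 154 − 6 = 148.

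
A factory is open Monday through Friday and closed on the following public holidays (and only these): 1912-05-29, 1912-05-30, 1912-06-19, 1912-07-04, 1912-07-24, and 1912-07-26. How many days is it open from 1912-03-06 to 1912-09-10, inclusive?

1912-03-06 is a Wednesday.
From 1912-03-06 to 1912-09-10 is 189 days inclusive.
189 = 7 × 27, so the span is exactly 27 full weeks.
Each full week contributes 5 weekdays (Mon–Fri): 27 × 5 = 135.
Total: 135.
Holidays: 1912-05-29 (Wed); 1912-05-30 (Thu); 1912-06-19 (Wed); 1912-07-04 (Thu); 1912-07-24 (Wed); 1912-07-26 (Fri).
All 6 holidays fall on weekdays, so subtract 6.
Business days: 135 − 6 = 129.

129 working days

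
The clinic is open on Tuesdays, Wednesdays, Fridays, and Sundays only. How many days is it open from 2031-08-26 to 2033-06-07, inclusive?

2031-08-26 is a Tuesday.
The range spans 652 days (inclusive of both endpoints).
652 = 7 × 93 + 1, so there are 93 full weeks plus 1 extra day.
Each full week contributes 4 days from the set (Tue, Wed, Fri, Sun): 93 × 4 = 372.
The 1 extra day is Tue — 1 of them qualifies.
Total: 372 + 1 = 373.

373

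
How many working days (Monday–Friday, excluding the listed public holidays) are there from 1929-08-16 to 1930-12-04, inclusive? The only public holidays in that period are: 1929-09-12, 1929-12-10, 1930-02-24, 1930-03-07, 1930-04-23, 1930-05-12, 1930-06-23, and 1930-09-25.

332 working days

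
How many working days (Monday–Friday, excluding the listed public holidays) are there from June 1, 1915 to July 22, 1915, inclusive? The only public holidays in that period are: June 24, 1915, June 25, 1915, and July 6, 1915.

35

June 1, 1915 is a Tuesday.
From June 1, 1915 to July 22, 1915 is 52 days inclusive.
52 = 7 × 7 + 3, so there are 7 full weeks plus 3 extra days.
Each full week contributes 5 weekdays (Mon–Fri): 7 × 5 = 35.
The 3 extra days are Tuesday, Wednesday, Thursday — 3 of them qualify.
Total: 35 + 3 = 38.
Holidays: June 24, 1915 (Thu); June 25, 1915 (Fri); July 6, 1915 (Tue).
All 3 holidays fall on weekdays, so subtract 3.
Business days: 38 − 3 = 35.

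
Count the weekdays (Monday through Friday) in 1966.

260 weekdays

1966-01-01 is a Saturday.
The range spans 365 days (inclusive of both endpoints).
365 = 7 × 52 + 1, so there are 52 full weeks plus 1 extra day.
Each full week contributes 5 weekdays (Mon–Fri): 52 × 5 = 260.
The 1 extra day is Saturday — none qualify.
Total: 260 + 0 = 260.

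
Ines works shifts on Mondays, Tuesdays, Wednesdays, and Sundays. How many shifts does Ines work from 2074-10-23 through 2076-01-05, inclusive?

2074-10-23 is a Tuesday.
From 2074-10-23 to 2076-01-05 is 440 days inclusive.
440 = 7 × 62 + 6, so there are 62 full weeks plus 6 extra days.
Each full week contributes 4 days from the set (Mon, Tue, Wed, Sun): 62 × 4 = 248.
The 6 extra days are Tue, Wed, Thu, Fri, Sat, Sun — 3 of them qualify.
Total: 248 + 3 = 251.

251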